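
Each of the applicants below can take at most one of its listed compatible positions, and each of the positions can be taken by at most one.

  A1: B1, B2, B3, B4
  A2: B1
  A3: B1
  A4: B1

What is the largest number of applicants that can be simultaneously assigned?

2

Unit-capacity flow: source→left, listed edges, right→sink; max matching = max flow.
Augmenting path A1→B1 (+1); matched 1.
Augmenting path A2→B1→A1→B2 (+1); matched 2.
No augmenting path remains; maximum matching = 2.
König certificate: {A1, B1} is a vertex cover of size 2 (every listed pair touches it), so no matching can be larger.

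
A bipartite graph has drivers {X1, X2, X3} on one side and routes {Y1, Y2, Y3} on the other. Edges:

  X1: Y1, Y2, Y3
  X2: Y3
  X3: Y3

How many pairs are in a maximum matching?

2

Unit-capacity flow: source→left, listed edges, right→sink; max matching = max flow.
Augmenting path X1→Y1 (+1); matched 1.
Augmenting path X2→Y3 (+1); matched 2.
No augmenting path remains; maximum matching = 2.
König certificate: {X1, Y3} is a vertex cover of size 2 (every listed pair touches it), so no matching can be larger.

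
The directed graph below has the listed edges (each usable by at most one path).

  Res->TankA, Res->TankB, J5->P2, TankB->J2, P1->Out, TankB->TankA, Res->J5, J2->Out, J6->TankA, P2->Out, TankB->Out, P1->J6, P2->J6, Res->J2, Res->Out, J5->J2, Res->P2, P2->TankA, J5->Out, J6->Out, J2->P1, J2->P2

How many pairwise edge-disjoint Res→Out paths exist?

Assign every edge capacity 1; by Menger, the answer equals the max flow.
Path Res→Out (+1); total 1.
Path Res→TankB→Out (+1); total 2.
Path Res→P2→Out (+1); total 3.
Path Res→J5→Out (+1); total 4.
Path Res→J2→Out (+1); total 5.
No residual Res→Out path; max flow = 5.
Certifying cut of size 5: {Res→J2, Res→J5, Res→Out, Res→P2, Res→TankB}.

5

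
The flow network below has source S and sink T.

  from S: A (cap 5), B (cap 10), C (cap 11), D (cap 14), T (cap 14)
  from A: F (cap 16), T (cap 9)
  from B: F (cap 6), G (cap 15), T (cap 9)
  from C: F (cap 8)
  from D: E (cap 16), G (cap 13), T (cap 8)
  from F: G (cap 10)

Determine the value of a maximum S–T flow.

Augment S→T: bottleneck 14, flow now 14.
Augment S→A→T: bottleneck 5, flow now 19.
Augment S→B→T: bottleneck 9, flow now 28.
Augment S→D→T: bottleneck 8, flow now 36.
No augmenting path remains; maximum flow = 36.
In the residual graph, reachable from S: {S, B, C, D, E, F, G}.
Min-cut edges: S→A (5), S→T (14), B→T (9), D→T (8); capacity 5 + 14 + 9 + 8 = 36.
This cut is saturated, so no flow can exceed 36.

36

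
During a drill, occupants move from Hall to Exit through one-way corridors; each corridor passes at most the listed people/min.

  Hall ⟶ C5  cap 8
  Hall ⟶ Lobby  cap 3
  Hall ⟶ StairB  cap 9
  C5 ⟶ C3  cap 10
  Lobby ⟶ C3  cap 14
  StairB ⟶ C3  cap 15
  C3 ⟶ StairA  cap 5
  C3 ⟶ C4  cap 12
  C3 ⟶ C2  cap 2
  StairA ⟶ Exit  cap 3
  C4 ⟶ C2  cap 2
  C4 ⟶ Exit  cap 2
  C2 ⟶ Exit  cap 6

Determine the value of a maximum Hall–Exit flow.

Augment Hall→C5→C3→StairA→Exit: bottleneck 3, flow now 3.
Augment Hall→C5→C3→C4→Exit: bottleneck 2, flow now 5.
Augment Hall→C5→C3→C2→Exit: bottleneck 2, flow now 7.
Augment Hall→C5→C3→C4→C2→Exit: bottleneck 1, flow now 8.
Augment Hall→Lobby→C3→C4→C2→Exit: bottleneck 1, flow now 9.
No augmenting path remains; maximum flow = 9.
In the residual graph, reachable from Hall: {Hall, C5, Lobby, StairB, C3, StairA, C4}.
Min-cut edges: C3→C2 (2), StairA→Exit (3), C4→C2 (2), C4→Exit (2); capacity 2 + 3 + 2 + 2 = 9.
This cut is saturated, so no flow can exceed 9.

9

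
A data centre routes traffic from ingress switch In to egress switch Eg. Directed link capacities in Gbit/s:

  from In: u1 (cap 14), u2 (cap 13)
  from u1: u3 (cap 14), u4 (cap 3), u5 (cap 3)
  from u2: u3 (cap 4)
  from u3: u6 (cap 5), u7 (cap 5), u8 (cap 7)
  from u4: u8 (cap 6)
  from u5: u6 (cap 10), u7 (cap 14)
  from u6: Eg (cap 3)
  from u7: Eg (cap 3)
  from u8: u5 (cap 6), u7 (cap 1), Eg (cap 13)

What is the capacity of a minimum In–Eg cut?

Augment In→u1→u3→u6→Eg: bottleneck 3, flow now 3.
Augment In→u1→u3→u7→Eg: bottleneck 3, flow now 6.
Augment In→u1→u3→u8→Eg: bottleneck 7, flow now 13.
Augment In→u1→u4→u8→Eg: bottleneck 1, flow now 14.
Augment In→u2→u3→u1→u4→u8→Eg: bottleneck 2, flow now 16. (uses reverse residual edge)
No augmenting path remains; maximum flow = 16.
By max-flow min-cut, the minimum cut capacity equals the max flow.
In the residual graph, reachable from In: {In, u1, u2, u3, u5, u6, u7}.
Min-cut edges: u1→u4 (3), u3→u8 (7), u6→Eg (3), u7→Eg (3); capacity 3 + 7 + 3 + 3 = 16.

16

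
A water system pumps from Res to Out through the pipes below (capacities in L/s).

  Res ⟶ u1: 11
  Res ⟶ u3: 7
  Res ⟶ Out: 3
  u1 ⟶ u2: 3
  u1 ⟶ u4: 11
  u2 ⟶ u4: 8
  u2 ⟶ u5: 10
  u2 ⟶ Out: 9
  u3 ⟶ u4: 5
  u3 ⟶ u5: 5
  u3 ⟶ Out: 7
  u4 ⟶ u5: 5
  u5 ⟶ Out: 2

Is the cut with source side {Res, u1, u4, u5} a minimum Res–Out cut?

Yes — it is a minimum cut (capacity 15).

Given cut capacity: 7 + 3 + 3 + 2 = 15.
Augment Res→Out: bottleneck 3, flow now 3.
Augment Res→u3→Out: bottleneck 7, flow now 10.
Augment Res→u1→u2→Out: bottleneck 3, flow now 13.
Augment Res→u1→u4→u5→Out: bottleneck 2, flow now 15.
No augmenting path remains; maximum flow = 15.
Cut capacity 15 equals the max flow, so it is a minimum cut.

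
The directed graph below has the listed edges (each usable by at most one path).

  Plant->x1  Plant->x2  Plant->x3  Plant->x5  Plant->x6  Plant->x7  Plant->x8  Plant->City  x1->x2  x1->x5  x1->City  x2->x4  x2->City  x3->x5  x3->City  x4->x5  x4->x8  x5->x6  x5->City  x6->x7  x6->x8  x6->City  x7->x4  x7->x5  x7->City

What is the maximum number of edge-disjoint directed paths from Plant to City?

7

Assign every edge capacity 1; by Menger, the answer equals the max flow.
Path Plant→City (+1); total 1.
Path Plant→x1→City (+1); total 2.
Path Plant→x2→City (+1); total 3.
Path Plant→x3→City (+1); total 4.
Path Plant→x5→City (+1); total 5.
Path Plant→x6→City (+1); total 6.
Path Plant→x7→City (+1); total 7.
No residual Plant→City path; max flow = 7.
Certifying cut of size 7: {Plant→City, Plant→x1, Plant→x2, Plant→x3, Plant→x5, Plant→x6, Plant→x7}.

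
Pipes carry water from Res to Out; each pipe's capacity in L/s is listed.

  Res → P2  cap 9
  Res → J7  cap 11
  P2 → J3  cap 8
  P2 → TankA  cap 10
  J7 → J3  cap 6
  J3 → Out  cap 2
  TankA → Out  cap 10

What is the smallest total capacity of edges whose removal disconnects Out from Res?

Augment Res→P2→J3→Out: bottleneck 2, flow now 2.
Augment Res→P2→TankA→Out: bottleneck 7, flow now 9.
Augment Res→J7→J3→P2→TankA→Out: bottleneck 2, flow now 11. (uses reverse residual edge)
No augmenting path remains; maximum flow = 11.
By max-flow min-cut, the minimum cut capacity equals the max flow.
In the residual graph, reachable from Res: {Res, J7, J3}.
Min-cut edges: Res→P2 (9), J3→Out (2); capacity 9 + 2 = 11.

11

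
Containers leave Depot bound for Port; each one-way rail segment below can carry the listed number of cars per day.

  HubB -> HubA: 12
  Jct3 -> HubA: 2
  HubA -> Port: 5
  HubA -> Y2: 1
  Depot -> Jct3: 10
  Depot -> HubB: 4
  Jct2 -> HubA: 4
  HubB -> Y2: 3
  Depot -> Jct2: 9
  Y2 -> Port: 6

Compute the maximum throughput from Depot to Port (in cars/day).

9

Augment Depot→Jct2→HubA→Port: bottleneck 4, flow now 4.
Augment Depot→Jct3→HubA→Port: bottleneck 1, flow now 5.
Augment Depot→HubB→Y2→Port: bottleneck 3, flow now 8.
Augment Depot→Jct3→HubA→Y2→Port: bottleneck 1, flow now 9.
No augmenting path remains; maximum flow = 9.
In the residual graph, reachable from Depot: {Depot, Jct2, Jct3, HubB, HubA}.
Min-cut edges: HubB→Y2 (3), HubA→Y2 (1), HubA→Port (5); capacity 3 + 1 + 5 = 9.
This cut is saturated, so no flow can exceed 9.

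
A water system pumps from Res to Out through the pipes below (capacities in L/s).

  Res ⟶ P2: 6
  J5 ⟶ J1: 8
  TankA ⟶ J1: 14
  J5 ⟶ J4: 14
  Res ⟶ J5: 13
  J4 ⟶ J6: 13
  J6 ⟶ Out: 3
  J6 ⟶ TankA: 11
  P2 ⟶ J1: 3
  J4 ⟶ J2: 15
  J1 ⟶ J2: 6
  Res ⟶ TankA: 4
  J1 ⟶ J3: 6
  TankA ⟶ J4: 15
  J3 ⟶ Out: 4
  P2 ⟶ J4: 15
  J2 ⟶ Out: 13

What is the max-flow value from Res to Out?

20

Augment Res→J5→J4→J6→Out: bottleneck 3, flow now 3.
Augment Res→J5→J4→J2→Out: bottleneck 10, flow now 13.
Augment Res→TankA→J4→J2→Out: bottleneck 3, flow now 16.
Augment Res→TankA→J1→J3→Out: bottleneck 1, flow now 17.
Augment Res→P2→J1→J3→Out: bottleneck 3, flow now 20.
No augmenting path remains; maximum flow = 20.
In the residual graph, reachable from Res: {Res, J5, TankA, P2, J4, J1, J3, J6, J2}.
Min-cut edges: J3→Out (4), J6→Out (3), J2→Out (13); capacity 4 + 3 + 13 = 20.
This cut is saturated, so no flow can exceed 20.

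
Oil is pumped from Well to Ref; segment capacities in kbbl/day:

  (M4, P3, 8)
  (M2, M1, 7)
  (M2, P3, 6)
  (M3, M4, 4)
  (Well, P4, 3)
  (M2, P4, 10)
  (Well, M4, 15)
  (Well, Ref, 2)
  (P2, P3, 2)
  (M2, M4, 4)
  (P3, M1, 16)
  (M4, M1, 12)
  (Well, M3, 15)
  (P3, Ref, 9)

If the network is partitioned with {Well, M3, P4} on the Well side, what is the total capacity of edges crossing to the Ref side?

21

Edges leaving {Well, M3, P4}: Well→M4 (15), Well→Ref (2), M3→M4 (4).
Cut capacity = 15 + 2 + 4 = 21.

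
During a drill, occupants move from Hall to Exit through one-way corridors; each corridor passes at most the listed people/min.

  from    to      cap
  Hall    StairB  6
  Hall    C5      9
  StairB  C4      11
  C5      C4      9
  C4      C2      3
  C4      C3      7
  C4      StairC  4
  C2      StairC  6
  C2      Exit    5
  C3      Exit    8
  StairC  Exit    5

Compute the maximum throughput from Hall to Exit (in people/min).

Augment Hall→StairB→C4→C2→Exit: bottleneck 3, flow now 3.
Augment Hall→StairB→C4→C3→Exit: bottleneck 3, flow now 6.
Augment Hall→C5→C4→C3→Exit: bottleneck 4, flow now 10.
Augment Hall→C5→C4→StairC→Exit: bottleneck 4, flow now 14.
No augmenting path remains; maximum flow = 14.
In the residual graph, reachable from Hall: {Hall, StairB, C5, C4}.
Min-cut edges: C4→C2 (3), C4→C3 (7), C4→StairC (4); capacity 3 + 7 + 4 = 14.
This cut is saturated, so no flow can exceed 14.

14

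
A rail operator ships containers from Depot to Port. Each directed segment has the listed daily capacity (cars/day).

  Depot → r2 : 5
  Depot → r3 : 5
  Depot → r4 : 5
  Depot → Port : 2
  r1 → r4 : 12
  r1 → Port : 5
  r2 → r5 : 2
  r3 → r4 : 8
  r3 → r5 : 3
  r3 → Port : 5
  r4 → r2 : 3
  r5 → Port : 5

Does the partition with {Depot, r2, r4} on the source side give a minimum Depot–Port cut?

Yes — it is a minimum cut (capacity 9).

Given cut capacity: 5 + 2 + 2 = 9.
Augment Depot→Port: bottleneck 2, flow now 2.
Augment Depot→r3→Port: bottleneck 5, flow now 7.
Augment Depot→r2→r5→Port: bottleneck 2, flow now 9.
No augmenting path remains; maximum flow = 9.
Cut capacity 9 equals the max flow, so it is a minimum cut.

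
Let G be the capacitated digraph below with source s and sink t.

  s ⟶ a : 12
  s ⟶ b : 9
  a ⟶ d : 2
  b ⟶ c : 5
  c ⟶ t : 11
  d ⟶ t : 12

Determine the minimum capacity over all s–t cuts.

Augment s→a→d→t: bottleneck 2, flow now 2.
Augment s→b→c→t: bottleneck 5, flow now 7.
No augmenting path remains; maximum flow = 7.
By max-flow min-cut, the minimum cut capacity equals the max flow.
In the residual graph, reachable from s: {s, a, b}.
Min-cut edges: a→d (2), b→c (5); capacity 2 + 5 = 7.

7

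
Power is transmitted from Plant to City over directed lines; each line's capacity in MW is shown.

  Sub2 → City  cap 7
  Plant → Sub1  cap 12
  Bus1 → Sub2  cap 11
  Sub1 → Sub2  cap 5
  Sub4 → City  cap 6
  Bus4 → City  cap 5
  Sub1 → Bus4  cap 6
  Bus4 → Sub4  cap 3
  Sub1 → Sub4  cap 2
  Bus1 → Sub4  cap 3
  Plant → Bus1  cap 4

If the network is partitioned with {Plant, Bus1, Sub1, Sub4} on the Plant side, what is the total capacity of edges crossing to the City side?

Edges leaving {Plant, Bus1, Sub1, Sub4}: Bus1→Sub2 (11), Sub1→Bus4 (6), Sub1→Sub2 (5), Sub4→City (6).
Cut capacity = 11 + 6 + 5 + 6 = 28.

28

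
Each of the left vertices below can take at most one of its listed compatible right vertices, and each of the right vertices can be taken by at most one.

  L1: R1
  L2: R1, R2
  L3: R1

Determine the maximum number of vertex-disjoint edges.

Unit-capacity flow: source→left, listed edges, right→sink; max matching = max flow.
Augmenting path L1→R1 (+1); matched 1.
Augmenting path L2→R2 (+1); matched 2.
No augmenting path remains; maximum matching = 2.
König certificate: {L2, R1} is a vertex cover of size 2 (every listed pair touches it), so no matching can be larger.

2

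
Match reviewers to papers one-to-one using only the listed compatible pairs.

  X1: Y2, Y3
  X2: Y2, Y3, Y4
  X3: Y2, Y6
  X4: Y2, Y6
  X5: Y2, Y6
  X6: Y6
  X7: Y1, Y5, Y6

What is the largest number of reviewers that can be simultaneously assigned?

Unit-capacity flow: source→left, listed edges, right→sink; max matching = max flow.
Augmenting path X1→Y2 (+1); matched 1.
Augmenting path X2→Y3 (+1); matched 2.
Augmenting path X3→Y6 (+1); matched 3.
Augmenting path X7→Y1 (+1); matched 4.
Augmenting path X4→Y2→X1→Y3→X2→Y4 (+1); matched 5.
No augmenting path remains; maximum matching = 5.
König certificate: {X1, X2, X7, Y2, Y6} is a vertex cover of size 5 (every listed pair touches it), so no matching can be larger.

5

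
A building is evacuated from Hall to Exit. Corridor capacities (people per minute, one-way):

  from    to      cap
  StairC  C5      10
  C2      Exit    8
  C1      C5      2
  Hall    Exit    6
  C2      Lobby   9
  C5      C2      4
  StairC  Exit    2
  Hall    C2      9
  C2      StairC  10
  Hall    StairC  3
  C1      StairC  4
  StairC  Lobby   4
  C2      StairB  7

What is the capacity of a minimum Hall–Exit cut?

Augment Hall→Exit: bottleneck 6, flow now 6.
Augment Hall→C2→Exit: bottleneck 8, flow now 14.
Augment Hall→StairC→Exit: bottleneck 2, flow now 16.
No augmenting path remains; maximum flow = 16.
By max-flow min-cut, the minimum cut capacity equals the max flow.
In the residual graph, reachable from Hall: {Hall, C2, StairC, C5, Lobby, StairB}.
Min-cut edges: Hall→Exit (6), C2→Exit (8), StairC→Exit (2); capacity 6 + 8 + 2 = 16.

16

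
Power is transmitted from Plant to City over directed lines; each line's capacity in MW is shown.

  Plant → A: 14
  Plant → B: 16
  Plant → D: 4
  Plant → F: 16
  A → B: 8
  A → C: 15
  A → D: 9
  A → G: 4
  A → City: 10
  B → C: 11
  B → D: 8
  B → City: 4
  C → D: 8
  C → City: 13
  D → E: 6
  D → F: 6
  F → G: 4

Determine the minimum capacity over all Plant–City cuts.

27

Augment Plant→A→City: bottleneck 10, flow now 10.
Augment Plant→B→City: bottleneck 4, flow now 14.
Augment Plant→A→C→City: bottleneck 4, flow now 18.
Augment Plant→B→C→City: bottleneck 9, flow now 27.
No augmenting path remains; maximum flow = 27.
By max-flow min-cut, the minimum cut capacity equals the max flow.
In the residual graph, reachable from Plant: {Plant, A, B, C, D, E, F, G}.
Min-cut edges: A→City (10), B→City (4), C→City (13); capacity 10 + 4 + 13 = 27.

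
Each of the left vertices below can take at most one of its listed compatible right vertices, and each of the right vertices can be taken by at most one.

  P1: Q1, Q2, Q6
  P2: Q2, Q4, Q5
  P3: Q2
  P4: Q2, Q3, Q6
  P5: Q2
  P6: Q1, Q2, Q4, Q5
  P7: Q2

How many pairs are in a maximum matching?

5

Unit-capacity flow: source→left, listed edges, right→sink; max matching = max flow.
Augmenting path P1→Q1 (+1); matched 1.
Augmenting path P2→Q2 (+1); matched 2.
Augmenting path P4→Q3 (+1); matched 3.
Augmenting path P6→Q4 (+1); matched 4.
Augmenting path P3→Q2→P2→Q5 (+1); matched 5.
No augmenting path remains; maximum matching = 5.
König certificate: {P1, P2, P4, P6, Q2} is a vertex cover of size 5 (every listed pair touches it), so no matching can be larger.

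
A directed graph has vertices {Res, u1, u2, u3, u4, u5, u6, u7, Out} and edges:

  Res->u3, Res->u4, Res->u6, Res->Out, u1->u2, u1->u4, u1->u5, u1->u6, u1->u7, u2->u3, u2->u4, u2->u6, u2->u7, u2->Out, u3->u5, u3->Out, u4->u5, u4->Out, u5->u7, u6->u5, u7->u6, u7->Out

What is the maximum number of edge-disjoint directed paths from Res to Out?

4

Assign every edge capacity 1; by Menger, the answer equals the max flow.
Path Res→Out (+1); total 1.
Path Res→u3→Out (+1); total 2.
Path Res→u4→Out (+1); total 3.
Path Res→u6→u5→u7→Out (+1); total 4.
No residual Res→Out path; max flow = 4.
Certifying cut of size 4: {Res→Out, Res→u3, Res→u4, Res→u6}.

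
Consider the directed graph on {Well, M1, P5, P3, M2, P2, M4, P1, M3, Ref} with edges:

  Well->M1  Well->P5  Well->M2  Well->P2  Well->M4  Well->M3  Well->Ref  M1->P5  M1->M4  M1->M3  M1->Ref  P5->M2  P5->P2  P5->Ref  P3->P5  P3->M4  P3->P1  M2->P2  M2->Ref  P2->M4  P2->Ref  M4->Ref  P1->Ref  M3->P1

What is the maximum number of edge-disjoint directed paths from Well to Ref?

Assign every edge capacity 1; by Menger, the answer equals the max flow.
Path Well→Ref (+1); total 1.
Path Well→M1→Ref (+1); total 2.
Path Well→P5→Ref (+1); total 3.
Path Well→M2→Ref (+1); total 4.
Path Well→P2→Ref (+1); total 5.
Path Well→M4→Ref (+1); total 6.
Path Well→M3→P1→Ref (+1); total 7.
No residual Well→Ref path; max flow = 7.
Certifying cut of size 7: {Well→M1, Well→M2, Well→M3, Well→M4, Well→P2, Well→P5, Well→Ref}.

7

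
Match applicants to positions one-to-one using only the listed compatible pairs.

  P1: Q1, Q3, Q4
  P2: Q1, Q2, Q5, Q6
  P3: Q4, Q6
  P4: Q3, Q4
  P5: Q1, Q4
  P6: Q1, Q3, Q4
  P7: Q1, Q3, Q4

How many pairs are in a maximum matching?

Unit-capacity flow: source→left, listed edges, right→sink; max matching = max flow.
Augmenting path P1→Q1 (+1); matched 1.
Augmenting path P2→Q2 (+1); matched 2.
Augmenting path P3→Q4 (+1); matched 3.
Augmenting path P4→Q3 (+1); matched 4.
Augmenting path P5→Q4→P3→Q6 (+1); matched 5.
No augmenting path remains; maximum matching = 5.
König certificate: {P2, P3, Q1, Q3, Q4} is a vertex cover of size 5 (every listed pair touches it), so no matching can be larger.

5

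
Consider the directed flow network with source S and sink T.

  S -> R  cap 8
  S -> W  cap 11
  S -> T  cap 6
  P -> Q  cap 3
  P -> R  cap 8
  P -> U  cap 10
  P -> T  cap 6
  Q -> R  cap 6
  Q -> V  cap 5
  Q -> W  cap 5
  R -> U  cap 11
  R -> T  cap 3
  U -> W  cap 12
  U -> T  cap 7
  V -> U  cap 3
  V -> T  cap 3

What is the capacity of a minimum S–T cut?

14

Augment S→T: bottleneck 6, flow now 6.
Augment S→R→T: bottleneck 3, flow now 9.
Augment S→R→U→T: bottleneck 5, flow now 14.
No augmenting path remains; maximum flow = 14.
By max-flow min-cut, the minimum cut capacity equals the max flow.
In the residual graph, reachable from S: {S, W}.
Min-cut edges: S→R (8), S→T (6); capacity 8 + 6 = 14.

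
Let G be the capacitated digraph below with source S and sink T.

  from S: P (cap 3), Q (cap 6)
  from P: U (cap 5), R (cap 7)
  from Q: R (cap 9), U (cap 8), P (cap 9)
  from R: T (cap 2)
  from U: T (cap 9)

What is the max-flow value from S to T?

9

Augment S→P→R→T: bottleneck 2, flow now 2.
Augment S→P→U→T: bottleneck 1, flow now 3.
Augment S→Q→U→T: bottleneck 6, flow now 9.
No augmenting path remains; maximum flow = 9.
In the residual graph, reachable from S: {S}.
Min-cut edges: S→P (3), S→Q (6); capacity 3 + 6 = 9.
This cut is saturated, so no flow can exceed 9.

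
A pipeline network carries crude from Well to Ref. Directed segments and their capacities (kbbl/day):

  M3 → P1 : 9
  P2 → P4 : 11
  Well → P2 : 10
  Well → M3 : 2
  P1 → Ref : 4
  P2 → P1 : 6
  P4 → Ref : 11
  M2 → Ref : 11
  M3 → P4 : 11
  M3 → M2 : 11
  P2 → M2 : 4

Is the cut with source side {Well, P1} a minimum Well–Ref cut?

Given cut capacity: 2 + 10 + 4 = 16.
Augment Well→M3→P4→Ref: bottleneck 2, flow now 2.
Augment Well→P2→P4→Ref: bottleneck 9, flow now 11.
Augment Well→P2→P1→Ref: bottleneck 1, flow now 12.
No augmenting path remains; maximum flow = 12.
In the residual graph, reachable from Well: {Well}.
Min-cut edges: Well→M3 (2), Well→P2 (10); capacity 2 + 10 = 12.
Cut capacity 16 exceeds the max flow 12, so it is not minimum.

No — its capacity is 16, but the minimum cut has capacity 12.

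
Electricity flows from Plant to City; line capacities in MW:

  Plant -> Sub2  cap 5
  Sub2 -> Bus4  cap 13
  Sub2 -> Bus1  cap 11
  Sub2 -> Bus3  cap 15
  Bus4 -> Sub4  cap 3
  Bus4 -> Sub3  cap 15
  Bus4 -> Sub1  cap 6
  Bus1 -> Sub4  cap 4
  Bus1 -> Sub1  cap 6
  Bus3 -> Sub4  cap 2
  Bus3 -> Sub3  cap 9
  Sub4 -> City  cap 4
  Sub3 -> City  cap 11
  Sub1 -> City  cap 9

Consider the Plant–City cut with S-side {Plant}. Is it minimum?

Given cut capacity: 5 = 5.
Augment Plant→Sub2→Bus4→Sub4→City: bottleneck 3, flow now 3.
Augment Plant→Sub2→Bus4→Sub3→City: bottleneck 2, flow now 5.
No augmenting path remains; maximum flow = 5.
Cut capacity 5 equals the max flow, so it is a minimum cut.

Yes — it is a minimum cut (capacity 5).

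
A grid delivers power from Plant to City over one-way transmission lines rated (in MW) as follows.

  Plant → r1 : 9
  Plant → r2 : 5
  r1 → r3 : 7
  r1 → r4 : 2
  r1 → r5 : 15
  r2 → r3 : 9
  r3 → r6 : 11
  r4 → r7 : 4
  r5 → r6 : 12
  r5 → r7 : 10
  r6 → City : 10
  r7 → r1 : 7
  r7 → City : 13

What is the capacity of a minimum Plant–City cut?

Augment Plant→r1→r3→r6→City: bottleneck 7, flow now 7.
Augment Plant→r1→r4→r7→City: bottleneck 2, flow now 9.
Augment Plant→r2→r3→r6→City: bottleneck 3, flow now 12.
Augment Plant→r2→r3→r1→r5→r7→City: bottleneck 2, flow now 14. (uses reverse residual edge)
No augmenting path remains; maximum flow = 14.
By max-flow min-cut, the minimum cut capacity equals the max flow.
In the residual graph, reachable from Plant: {Plant}.
Min-cut edges: Plant→r1 (9), Plant→r2 (5); capacity 9 + 5 = 14.

14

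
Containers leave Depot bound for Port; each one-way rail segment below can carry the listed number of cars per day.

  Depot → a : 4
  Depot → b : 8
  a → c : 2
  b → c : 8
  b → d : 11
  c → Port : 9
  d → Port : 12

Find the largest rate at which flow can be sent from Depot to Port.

Augment Depot→a→c→Port: bottleneck 2, flow now 2.
Augment Depot→b→c→Port: bottleneck 7, flow now 9.
Augment Depot→b→d→Port: bottleneck 1, flow now 10.
No augmenting path remains; maximum flow = 10.
In the residual graph, reachable from Depot: {Depot, a}.
Min-cut edges: Depot→b (8), a→c (2); capacity 8 + 2 = 10.
This cut is saturated, so no flow can exceed 10.

10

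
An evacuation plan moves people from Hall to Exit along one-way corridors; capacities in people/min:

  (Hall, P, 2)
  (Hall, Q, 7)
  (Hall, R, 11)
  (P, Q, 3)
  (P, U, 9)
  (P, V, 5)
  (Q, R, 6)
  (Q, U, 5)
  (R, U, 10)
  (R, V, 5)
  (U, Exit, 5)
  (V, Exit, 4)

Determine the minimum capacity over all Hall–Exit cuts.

Augment Hall→P→U→Exit: bottleneck 2, flow now 2.
Augment Hall→Q→U→Exit: bottleneck 3, flow now 5.
Augment Hall→R→V→Exit: bottleneck 4, flow now 9.
No augmenting path remains; maximum flow = 9.
By max-flow min-cut, the minimum cut capacity equals the max flow.
In the residual graph, reachable from Hall: {Hall, P, Q, R, U, V}.
Min-cut edges: U→Exit (5), V→Exit (4); capacity 5 + 4 = 9.

9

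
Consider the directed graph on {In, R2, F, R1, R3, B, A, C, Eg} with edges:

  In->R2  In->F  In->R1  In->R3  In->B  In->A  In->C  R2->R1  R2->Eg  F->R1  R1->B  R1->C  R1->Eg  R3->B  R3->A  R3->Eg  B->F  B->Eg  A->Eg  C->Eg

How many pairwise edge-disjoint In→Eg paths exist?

6

Assign every edge capacity 1; by Menger, the answer equals the max flow.
Path In→R2→Eg (+1); total 1.
Path In→R1→Eg (+1); total 2.
Path In→R3→Eg (+1); total 3.
Path In→B→Eg (+1); total 4.
Path In→A→Eg (+1); total 5.
Path In→C→Eg (+1); total 6.
No residual In→Eg path; max flow = 6.
Certifying cut of size 6: {B→Eg, C→Eg, In→A, In→R2, In→R3, R1→Eg}.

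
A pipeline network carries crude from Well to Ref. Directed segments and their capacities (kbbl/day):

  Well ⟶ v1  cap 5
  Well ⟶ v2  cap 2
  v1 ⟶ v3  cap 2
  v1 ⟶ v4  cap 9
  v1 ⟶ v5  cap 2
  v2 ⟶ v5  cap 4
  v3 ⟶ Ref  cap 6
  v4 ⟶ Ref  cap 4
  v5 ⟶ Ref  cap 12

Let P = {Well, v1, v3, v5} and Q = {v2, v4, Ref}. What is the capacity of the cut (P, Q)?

29

Edges leaving {Well, v1, v3, v5}: Well→v2 (2), v1→v4 (9), v3→Ref (6), v5→Ref (12).
Cut capacity = 2 + 9 + 6 + 12 = 29.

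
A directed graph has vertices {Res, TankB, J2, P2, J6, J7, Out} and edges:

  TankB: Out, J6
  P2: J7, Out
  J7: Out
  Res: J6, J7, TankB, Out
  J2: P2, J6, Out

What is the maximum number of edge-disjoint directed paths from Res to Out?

3

Assign every edge capacity 1; by Menger, the answer equals the max flow.
Path Res→Out (+1); total 1.
Path Res→TankB→Out (+1); total 2.
Path Res→J7→Out (+1); total 3.
No residual Res→Out path; max flow = 3.
Certifying cut of size 3: {Res→J7, Res→Out, Res→TankB}.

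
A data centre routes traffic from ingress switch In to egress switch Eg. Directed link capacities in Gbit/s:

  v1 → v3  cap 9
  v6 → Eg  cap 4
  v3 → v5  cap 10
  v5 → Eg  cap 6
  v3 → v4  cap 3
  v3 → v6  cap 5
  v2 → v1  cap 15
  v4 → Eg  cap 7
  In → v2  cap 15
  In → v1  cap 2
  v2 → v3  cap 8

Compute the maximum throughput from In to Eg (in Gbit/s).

13

Augment In→v1→v3→v4→Eg: bottleneck 2, flow now 2.
Augment In→v2→v3→v4→Eg: bottleneck 1, flow now 3.
Augment In→v2→v3→v5→Eg: bottleneck 6, flow now 9.
Augment In→v2→v3→v6→Eg: bottleneck 1, flow now 10.
Augment In→v2→v1→v3→v6→Eg: bottleneck 3, flow now 13.
No augmenting path remains; maximum flow = 13.
In the residual graph, reachable from In: {In, v1, v2, v3, v5, v6}.
Min-cut edges: v3→v4 (3), v5→Eg (6), v6→Eg (4); capacity 3 + 6 + 4 = 13.
This cut is saturated, so no flow can exceed 13.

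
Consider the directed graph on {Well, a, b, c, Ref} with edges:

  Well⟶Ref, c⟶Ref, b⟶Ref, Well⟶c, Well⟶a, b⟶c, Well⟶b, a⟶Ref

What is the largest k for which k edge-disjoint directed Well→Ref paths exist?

Assign every edge capacity 1; by Menger, the answer equals the max flow.
Path Well→Ref (+1); total 1.
Path Well→a→Ref (+1); total 2.
Path Well→b→Ref (+1); total 3.
Path Well→c→Ref (+1); total 4.
No residual Well→Ref path; max flow = 4.
Certifying cut of size 4: {Well→Ref, Well→a, Well→b, Well→c}.

4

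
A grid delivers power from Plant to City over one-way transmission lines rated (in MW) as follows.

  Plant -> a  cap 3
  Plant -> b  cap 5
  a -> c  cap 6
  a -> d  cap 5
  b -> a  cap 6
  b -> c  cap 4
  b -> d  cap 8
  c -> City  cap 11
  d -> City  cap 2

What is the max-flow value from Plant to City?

8

Augment Plant→a→c→City: bottleneck 3, flow now 3.
Augment Plant→b→c→City: bottleneck 4, flow now 7.
Augment Plant→b→d→City: bottleneck 1, flow now 8.
No augmenting path remains; maximum flow = 8.
In the residual graph, reachable from Plant: {Plant}.
Min-cut edges: Plant→a (3), Plant→b (5); capacity 3 + 5 = 8.
This cut is saturated, so no flow can exceed 8.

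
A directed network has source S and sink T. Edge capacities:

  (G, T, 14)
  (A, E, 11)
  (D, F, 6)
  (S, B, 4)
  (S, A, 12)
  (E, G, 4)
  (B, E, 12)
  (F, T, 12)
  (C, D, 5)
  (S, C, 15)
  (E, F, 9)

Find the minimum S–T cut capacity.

16

Augment S→A→E→F→T: bottleneck 9, flow now 9.
Augment S→A→E→G→T: bottleneck 2, flow now 11.
Augment S→B→E→G→T: bottleneck 2, flow now 13.
Augment S→C→D→F→T: bottleneck 3, flow now 16.
No augmenting path remains; maximum flow = 16.
By max-flow min-cut, the minimum cut capacity equals the max flow.
In the residual graph, reachable from S: {S, A, B, C, D, E, F}.
Min-cut edges: E→G (4), F→T (12); capacity 4 + 12 = 16.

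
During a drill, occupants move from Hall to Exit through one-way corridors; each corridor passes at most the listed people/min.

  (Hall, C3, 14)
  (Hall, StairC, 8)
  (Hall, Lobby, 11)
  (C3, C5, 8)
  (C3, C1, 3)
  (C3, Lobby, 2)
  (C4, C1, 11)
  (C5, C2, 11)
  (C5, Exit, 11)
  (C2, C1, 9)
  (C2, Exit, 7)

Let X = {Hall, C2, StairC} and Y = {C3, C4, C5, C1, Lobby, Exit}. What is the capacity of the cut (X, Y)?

41

Edges leaving {Hall, C2, StairC}: Hall→C3 (14), Hall→Lobby (11), C2→C1 (9), C2→Exit (7).
Cut capacity = 14 + 11 + 9 + 7 = 41.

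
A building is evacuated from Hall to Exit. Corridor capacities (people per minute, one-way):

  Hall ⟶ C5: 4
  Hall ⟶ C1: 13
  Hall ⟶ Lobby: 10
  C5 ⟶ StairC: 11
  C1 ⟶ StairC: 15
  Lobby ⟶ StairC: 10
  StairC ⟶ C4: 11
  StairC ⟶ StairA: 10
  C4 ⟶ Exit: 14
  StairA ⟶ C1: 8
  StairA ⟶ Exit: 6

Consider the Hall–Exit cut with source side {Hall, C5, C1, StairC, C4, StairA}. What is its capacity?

Edges leaving {Hall, C5, C1, StairC, C4, StairA}: Hall→Lobby (10), C4→Exit (14), StairA→Exit (6).
Cut capacity = 10 + 14 + 6 = 30.

30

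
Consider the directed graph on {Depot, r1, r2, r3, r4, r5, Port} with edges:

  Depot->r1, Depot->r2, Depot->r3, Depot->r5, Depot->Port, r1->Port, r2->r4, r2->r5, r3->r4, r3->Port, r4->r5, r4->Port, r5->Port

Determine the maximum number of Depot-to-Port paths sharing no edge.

5

Assign every edge capacity 1; by Menger, the answer equals the max flow.
Path Depot→Port (+1); total 1.
Path Depot→r1→Port (+1); total 2.
Path Depot→r3→Port (+1); total 3.
Path Depot→r5→Port (+1); total 4.
Path Depot→r2→r4→Port (+1); total 5.
No residual Depot→Port path; max flow = 5.
Certifying cut of size 5: {Depot→Port, Depot→r1, Depot→r2, Depot→r3, Depot→r5}.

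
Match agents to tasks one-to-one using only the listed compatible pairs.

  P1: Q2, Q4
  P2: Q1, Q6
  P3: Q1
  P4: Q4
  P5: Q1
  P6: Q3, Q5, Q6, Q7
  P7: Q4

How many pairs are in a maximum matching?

Unit-capacity flow: source→left, listed edges, right→sink; max matching = max flow.
Augmenting path P1→Q2 (+1); matched 1.
Augmenting path P2→Q1 (+1); matched 2.
Augmenting path P4→Q4 (+1); matched 3.
Augmenting path P6→Q3 (+1); matched 4.
Augmenting path P3→Q1→P2→Q6 (+1); matched 5.
No augmenting path remains; maximum matching = 5.
König certificate: {P1, P2, P6, Q1, Q4} is a vertex cover of size 5 (every listed pair touches it), so no matching can be larger.

5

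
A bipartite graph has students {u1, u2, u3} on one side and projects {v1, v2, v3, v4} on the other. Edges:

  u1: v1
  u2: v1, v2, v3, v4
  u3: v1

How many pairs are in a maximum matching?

2

Unit-capacity flow: source→left, listed edges, right→sink; max matching = max flow.
Augmenting path u1→v1 (+1); matched 1.
Augmenting path u2→v2 (+1); matched 2.
No augmenting path remains; maximum matching = 2.
König certificate: {u2, v1} is a vertex cover of size 2 (every listed pair touches it), so no matching can be larger.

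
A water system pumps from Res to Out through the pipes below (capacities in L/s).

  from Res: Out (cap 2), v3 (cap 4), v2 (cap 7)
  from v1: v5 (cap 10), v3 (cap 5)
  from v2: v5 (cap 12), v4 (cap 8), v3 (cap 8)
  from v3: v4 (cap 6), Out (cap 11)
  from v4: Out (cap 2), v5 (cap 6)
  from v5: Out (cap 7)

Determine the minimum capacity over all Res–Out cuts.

13

Augment Res→Out: bottleneck 2, flow now 2.
Augment Res→v3→Out: bottleneck 4, flow now 6.
Augment Res→v2→v3→Out: bottleneck 7, flow now 13.
No augmenting path remains; maximum flow = 13.
By max-flow min-cut, the minimum cut capacity equals the max flow.
In the residual graph, reachable from Res: {Res}.
Min-cut edges: Res→v2 (7), Res→v3 (4), Res→Out (2); capacity 7 + 4 + 2 = 13.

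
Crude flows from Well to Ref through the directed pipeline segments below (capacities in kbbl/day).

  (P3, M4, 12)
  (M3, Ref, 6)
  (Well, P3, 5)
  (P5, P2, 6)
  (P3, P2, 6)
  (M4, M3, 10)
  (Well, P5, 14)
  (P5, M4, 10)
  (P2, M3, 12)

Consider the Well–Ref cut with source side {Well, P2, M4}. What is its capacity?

41

Edges leaving {Well, P2, M4}: Well→P3 (5), Well→P5 (14), P2→M3 (12), M4→M3 (10).
Cut capacity = 5 + 14 + 12 + 10 = 41.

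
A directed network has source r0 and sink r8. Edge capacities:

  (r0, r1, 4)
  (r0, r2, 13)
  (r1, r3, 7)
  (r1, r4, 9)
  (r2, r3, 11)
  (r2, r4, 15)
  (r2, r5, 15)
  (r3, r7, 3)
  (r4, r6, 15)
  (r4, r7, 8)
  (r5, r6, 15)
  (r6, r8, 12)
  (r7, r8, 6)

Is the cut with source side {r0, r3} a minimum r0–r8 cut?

Given cut capacity: 4 + 13 + 3 = 20.
Augment r0→r1→r3→r7→r8: bottleneck 3, flow now 3.
Augment r0→r1→r4→r6→r8: bottleneck 1, flow now 4.
Augment r0→r2→r4→r6→r8: bottleneck 11, flow now 15.
Augment r0→r2→r4→r7→r8: bottleneck 2, flow now 17.
No augmenting path remains; maximum flow = 17.
In the residual graph, reachable from r0: {r0}.
Min-cut edges: r0→r1 (4), r0→r2 (13); capacity 4 + 13 = 17.
Cut capacity 20 exceeds the max flow 17, so it is not minimum.

No — its capacity is 20, but the minimum cut has capacity 17.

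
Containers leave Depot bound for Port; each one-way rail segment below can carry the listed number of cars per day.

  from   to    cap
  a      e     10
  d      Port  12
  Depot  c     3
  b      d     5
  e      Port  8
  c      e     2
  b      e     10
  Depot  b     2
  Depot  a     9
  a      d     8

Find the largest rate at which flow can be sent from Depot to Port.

Augment Depot→a→d→Port: bottleneck 8, flow now 8.
Augment Depot→a→e→Port: bottleneck 1, flow now 9.
Augment Depot→b→d→Port: bottleneck 2, flow now 11.
Augment Depot→c→e→Port: bottleneck 2, flow now 13.
No augmenting path remains; maximum flow = 13.
In the residual graph, reachable from Depot: {Depot, c}.
Min-cut edges: Depot→a (9), Depot→b (2), c→e (2); capacity 9 + 2 + 2 = 13.
This cut is saturated, so no flow can exceed 13.

13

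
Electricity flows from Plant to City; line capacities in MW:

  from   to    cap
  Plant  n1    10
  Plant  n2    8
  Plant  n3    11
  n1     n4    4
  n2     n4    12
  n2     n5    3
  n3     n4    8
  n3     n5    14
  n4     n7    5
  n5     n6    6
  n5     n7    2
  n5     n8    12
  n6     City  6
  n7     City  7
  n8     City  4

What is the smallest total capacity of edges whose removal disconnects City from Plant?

Augment Plant→n1→n4→n7→City: bottleneck 4, flow now 4.
Augment Plant→n2→n4→n7→City: bottleneck 1, flow now 5.
Augment Plant→n2→n5→n6→City: bottleneck 3, flow now 8.
Augment Plant→n3→n5→n6→City: bottleneck 3, flow now 11.
Augment Plant→n3→n5→n7→City: bottleneck 2, flow now 13.
Augment Plant→n3→n5→n8→City: bottleneck 4, flow now 17.
No augmenting path remains; maximum flow = 17.
By max-flow min-cut, the minimum cut capacity equals the max flow.
In the residual graph, reachable from Plant: {Plant, n1, n2, n3, n4, n5, n8}.
Min-cut edges: n4→n7 (5), n5→n6 (6), n5→n7 (2), n8→City (4); capacity 5 + 6 + 2 + 4 = 17.

17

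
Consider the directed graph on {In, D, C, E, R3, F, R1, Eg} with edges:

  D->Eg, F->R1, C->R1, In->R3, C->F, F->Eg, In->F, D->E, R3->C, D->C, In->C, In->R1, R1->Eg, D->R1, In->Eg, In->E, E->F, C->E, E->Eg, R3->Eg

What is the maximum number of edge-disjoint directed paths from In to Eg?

5

Assign every edge capacity 1; by Menger, the answer equals the max flow.
Path In→Eg (+1); total 1.
Path In→E→Eg (+1); total 2.
Path In→R3→Eg (+1); total 3.
Path In→F→Eg (+1); total 4.
Path In→R1→Eg (+1); total 5.
No residual In→Eg path; max flow = 5.
Certifying cut of size 5: {E→Eg, F→Eg, In→Eg, In→R3, R1→Eg}.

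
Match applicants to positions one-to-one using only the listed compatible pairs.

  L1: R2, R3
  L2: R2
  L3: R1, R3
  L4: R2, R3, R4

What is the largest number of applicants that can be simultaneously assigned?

4

Unit-capacity flow: source→left, listed edges, right→sink; max matching = max flow.
Augmenting path L1→R2 (+1); matched 1.
Augmenting path L3→R1 (+1); matched 2.
Augmenting path L4→R3 (+1); matched 3.
Augmenting path L2→R2→L1→R3→L4→R4 (+1); matched 4.
No augmenting path remains; maximum matching = 4.
König certificate: {L1, L2, L3, L4} is a vertex cover of size 4 (every listed pair touches it), so no matching can be larger.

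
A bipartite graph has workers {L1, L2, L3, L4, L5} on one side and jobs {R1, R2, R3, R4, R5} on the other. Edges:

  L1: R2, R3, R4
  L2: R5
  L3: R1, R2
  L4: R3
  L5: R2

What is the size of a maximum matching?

5

Unit-capacity flow: source→left, listed edges, right→sink; max matching = max flow.
Augmenting path L1→R2 (+1); matched 1.
Augmenting path L2→R5 (+1); matched 2.
Augmenting path L3→R1 (+1); matched 3.
Augmenting path L4→R3 (+1); matched 4.
Augmenting path L5→R2→L1→R4 (+1); matched 5.
No augmenting path remains; maximum matching = 5.
König certificate: {L1, L2, L3, L4, L5} is a vertex cover of size 5 (every listed pair touches it), so no matching can be larger.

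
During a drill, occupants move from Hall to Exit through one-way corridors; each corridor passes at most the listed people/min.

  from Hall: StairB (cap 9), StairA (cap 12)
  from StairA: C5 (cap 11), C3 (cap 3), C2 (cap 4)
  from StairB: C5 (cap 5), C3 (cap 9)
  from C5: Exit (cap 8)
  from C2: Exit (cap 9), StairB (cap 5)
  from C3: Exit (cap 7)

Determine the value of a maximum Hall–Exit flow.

Augment Hall→StairA→C5→Exit: bottleneck 8, flow now 8.
Augment Hall→StairA→C2→Exit: bottleneck 4, flow now 12.
Augment Hall→StairB→C3→Exit: bottleneck 7, flow now 19.
No augmenting path remains; maximum flow = 19.
In the residual graph, reachable from Hall: {Hall, StairA, StairB, C5, C3}.
Min-cut edges: StairA→C2 (4), C5→Exit (8), C3→Exit (7); capacity 4 + 8 + 7 = 19.
This cut is saturated, so no flow can exceed 19.

19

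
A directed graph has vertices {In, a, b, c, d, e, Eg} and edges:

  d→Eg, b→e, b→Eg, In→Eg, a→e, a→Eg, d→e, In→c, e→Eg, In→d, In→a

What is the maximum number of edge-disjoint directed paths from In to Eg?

3

Assign every edge capacity 1; by Menger, the answer equals the max flow.
Path In→Eg (+1); total 1.
Path In→a→Eg (+1); total 2.
Path In→d→Eg (+1); total 3.
No residual In→Eg path; max flow = 3.
Certifying cut of size 3: {In→Eg, In→a, In→d}.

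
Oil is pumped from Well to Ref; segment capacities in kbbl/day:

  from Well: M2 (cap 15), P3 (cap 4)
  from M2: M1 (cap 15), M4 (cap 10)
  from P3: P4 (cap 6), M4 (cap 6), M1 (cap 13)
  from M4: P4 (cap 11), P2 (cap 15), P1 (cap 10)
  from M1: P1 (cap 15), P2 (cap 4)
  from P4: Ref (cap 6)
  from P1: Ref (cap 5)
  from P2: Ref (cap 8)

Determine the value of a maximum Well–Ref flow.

19

Augment Well→P3→P4→Ref: bottleneck 4, flow now 4.
Augment Well→M2→M4→P4→Ref: bottleneck 2, flow now 6.
Augment Well→M2→M4→P1→Ref: bottleneck 5, flow now 11.
Augment Well→M2→M4→P2→Ref: bottleneck 3, flow now 14.
Augment Well→M2→M1→P2→Ref: bottleneck 4, flow now 18.
Augment Well→M2→M1→P1→M4→P2→Ref: bottleneck 1, flow now 19. (uses reverse residual edge)
No augmenting path remains; maximum flow = 19.
In the residual graph, reachable from Well: {Well}.
Min-cut edges: Well→M2 (15), Well→P3 (4); capacity 15 + 4 = 19.
This cut is saturated, so no flow can exceed 19.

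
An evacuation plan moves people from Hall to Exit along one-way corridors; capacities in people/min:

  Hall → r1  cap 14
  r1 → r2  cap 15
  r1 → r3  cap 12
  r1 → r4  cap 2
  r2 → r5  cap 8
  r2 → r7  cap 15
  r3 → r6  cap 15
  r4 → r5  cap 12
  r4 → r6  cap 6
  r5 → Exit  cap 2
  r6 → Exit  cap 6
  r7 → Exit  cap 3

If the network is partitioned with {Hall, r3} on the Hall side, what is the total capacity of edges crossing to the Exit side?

29

Edges leaving {Hall, r3}: Hall→r1 (14), r3→r6 (15).
Cut capacity = 14 + 15 = 29.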